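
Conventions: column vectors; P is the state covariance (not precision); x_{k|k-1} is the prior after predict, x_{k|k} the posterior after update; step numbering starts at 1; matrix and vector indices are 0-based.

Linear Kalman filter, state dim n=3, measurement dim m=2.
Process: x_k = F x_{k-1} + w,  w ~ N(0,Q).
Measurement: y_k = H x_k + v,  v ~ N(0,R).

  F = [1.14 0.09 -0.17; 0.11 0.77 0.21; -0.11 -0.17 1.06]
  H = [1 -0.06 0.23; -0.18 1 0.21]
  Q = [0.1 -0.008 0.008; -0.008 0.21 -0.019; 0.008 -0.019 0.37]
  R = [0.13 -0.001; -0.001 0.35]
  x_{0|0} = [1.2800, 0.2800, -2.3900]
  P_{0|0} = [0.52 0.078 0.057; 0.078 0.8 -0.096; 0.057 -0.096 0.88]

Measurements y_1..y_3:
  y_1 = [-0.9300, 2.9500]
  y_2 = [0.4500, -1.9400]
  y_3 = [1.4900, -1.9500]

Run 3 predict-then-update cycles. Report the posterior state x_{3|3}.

x_post = [2.4314, -0.5782, -4.6348]

step 1: x^-=[1.8907, -0.1455, -2.7218]  P^-=[0.8046 0.1738 -0.1859; 0.1738 0.7142 -0.0118; -0.1859 -0.0118 1.4124]  S=[0.9058 0.0213; 0.0213 1.0991]  K=[0.8301 -0.0253; 0.1271 0.6166; 0.1474 0.2867]  nu=[-2.2034, 4.0074]  x^+=[-0.0396, 2.0456, -1.8977]  P^+=[0.1806 0.0845 -0.2938; 0.0845 0.2783 -0.2258; -0.2938 -0.2258 1.3006]
step 2: x^-=[0.4616, 1.1723, -2.3549]  P^-=[0.5127 0.0230 -0.6591; 0.0230 0.3623 0.0194; -0.6591 0.0194 1.9946]  S=[0.4430 -0.1023; -0.1023 0.8666]  K=[0.7778 -0.1478; 0.1125 0.4313; -0.3149 0.6055]  nu=[0.6004, -2.5347]  x^+=[1.3032, 0.1467, -4.0787]  P^+=[0.2022 0.0721 -0.4200; 0.0721 0.2054 -0.1981; -0.4200 -0.1981 1.5939]
step 3: x^-=[2.1923, -0.6002, -4.4918]  P^-=[0.5942 -0.0318 -0.8624; -0.0318 0.3333 0.1051; -0.8624 0.1051 2.3413]  S=[0.4534 -0.1696; -0.1696 0.9266]  K=[0.8030 -0.1983; 0.0910 0.4063; -0.4560 0.7282]  nu=[0.2948, -0.0119]  x^+=[2.4314, -0.5782, -4.6348]  P^+=[0.2114 0.0620 -0.4481; 0.0620 0.1891 -0.1704; -0.4481 -0.1704 1.6431]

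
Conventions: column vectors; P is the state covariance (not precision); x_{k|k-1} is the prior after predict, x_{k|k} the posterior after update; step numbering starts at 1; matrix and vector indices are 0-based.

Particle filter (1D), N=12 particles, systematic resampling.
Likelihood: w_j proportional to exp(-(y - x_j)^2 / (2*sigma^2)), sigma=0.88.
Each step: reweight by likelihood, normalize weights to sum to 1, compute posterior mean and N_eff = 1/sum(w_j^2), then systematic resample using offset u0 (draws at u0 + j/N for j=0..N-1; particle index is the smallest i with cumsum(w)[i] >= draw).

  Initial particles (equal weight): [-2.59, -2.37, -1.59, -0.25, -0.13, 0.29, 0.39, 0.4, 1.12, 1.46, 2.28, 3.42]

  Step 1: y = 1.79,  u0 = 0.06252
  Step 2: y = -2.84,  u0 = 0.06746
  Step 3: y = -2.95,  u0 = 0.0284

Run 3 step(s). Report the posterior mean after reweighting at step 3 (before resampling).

post_mean = 0.3373

step 1: w=[0.0000, 0.0000, 0.0002, 0.0185, 0.0251, 0.0635, 0.0766, 0.0780, 0.2033, 0.2532, 0.2326, 0.0489]  mean=1.3662  Neff=5.5892  idx=[5, 6, 7, 8, 8, 9, 9, 9, 10, 10, 10, 11]
step 2: w=[0.4246, 0.2816, 0.2701, 0.0095, 0.0095, 0.0016, 0.0016, 0.0016, 0.0000, 0.0000, 0.0000, 0.0000]  mean=0.3692  Neff=3.0054  idx=[0, 0, 0, 0, 0, 1, 1, 1, 2, 2, 2, 3]
step 3: w=[0.1129, 0.1129, 0.1129, 0.1129, 0.1129, 0.0738, 0.0738, 0.0738, 0.0707, 0.0707, 0.0707, 0.0022]  mean=0.3373  Neff=10.5239  idx=[0, 0, 1, 2, 3, 3, 4, 5, 6, 7, 9, 10]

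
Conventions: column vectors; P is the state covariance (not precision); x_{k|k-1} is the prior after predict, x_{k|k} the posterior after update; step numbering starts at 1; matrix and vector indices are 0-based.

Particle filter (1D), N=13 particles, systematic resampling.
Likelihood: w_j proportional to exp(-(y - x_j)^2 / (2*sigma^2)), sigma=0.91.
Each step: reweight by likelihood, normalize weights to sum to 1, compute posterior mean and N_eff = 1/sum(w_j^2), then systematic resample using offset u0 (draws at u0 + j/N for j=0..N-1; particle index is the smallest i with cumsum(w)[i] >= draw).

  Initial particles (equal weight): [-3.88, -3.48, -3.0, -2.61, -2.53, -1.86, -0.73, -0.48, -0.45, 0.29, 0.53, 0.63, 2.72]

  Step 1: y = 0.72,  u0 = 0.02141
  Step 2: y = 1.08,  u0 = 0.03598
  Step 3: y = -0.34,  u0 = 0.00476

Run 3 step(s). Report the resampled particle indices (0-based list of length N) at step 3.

step 1: w=[0.0000, 0.0000, 0.0001, 0.0003, 0.0004, 0.0044, 0.0683, 0.1018, 0.1063, 0.2173, 0.2377, 0.2418, 0.0217]  mean=0.2437  Neff=5.2914  idx=[6, 7, 8, 8, 9, 9, 9, 10, 10, 10, 11, 11, 11]
step 2: w=[0.0171, 0.0285, 0.0302, 0.0302, 0.0850, 0.0850, 0.0850, 0.1033, 0.1033, 0.1033, 0.1097, 0.1097, 0.1097]  mean=0.3922  Neff=10.7858  idx=[1, 4, 4, 5, 6, 7, 8, 9, 9, 10, 11, 11, 12]
step 3: w=[0.1106, 0.0881, 0.0881, 0.0881, 0.0881, 0.0709, 0.0709, 0.0709, 0.0709, 0.0634, 0.0634, 0.0634, 0.0634]  mean=0.3591  Neff=12.5895  idx=[0, 0, 1, 2, 3, 4, 5, 6, 7, 8, 9, 10, 11]

resampled_idx = [0, 0, 1, 2, 3, 4, 5, 6, 7, 8, 9, 10, 11]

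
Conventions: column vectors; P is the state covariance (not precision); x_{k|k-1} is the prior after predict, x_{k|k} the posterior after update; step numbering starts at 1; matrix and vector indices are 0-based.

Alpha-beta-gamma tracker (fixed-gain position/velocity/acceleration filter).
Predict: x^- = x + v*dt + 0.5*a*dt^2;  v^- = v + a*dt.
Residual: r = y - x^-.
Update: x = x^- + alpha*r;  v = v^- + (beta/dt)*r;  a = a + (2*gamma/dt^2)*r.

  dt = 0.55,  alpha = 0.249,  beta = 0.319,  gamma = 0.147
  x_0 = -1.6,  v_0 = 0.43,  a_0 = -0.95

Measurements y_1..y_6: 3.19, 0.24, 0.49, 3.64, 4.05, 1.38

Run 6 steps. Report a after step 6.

step 1: x_pred=-1.5072  r=4.6972  x^+=-0.3376  v^+=2.6319  a^+=3.6152
step 2: x_pred=1.6567  r=-1.4167  x^+=1.3040  v^+=3.7985  a^+=2.2383
step 3: x_pred=3.7317  r=-3.2417  x^+=2.9245  v^+=3.1494  a^+=-0.9123
step 4: x_pred=4.5187  r=-0.8787  x^+=4.2999  v^+=2.1380  a^+=-1.7663
step 5: x_pred=5.2086  r=-1.1586  x^+=4.9201  v^+=0.4945  a^+=-2.8924
step 6: x_pred=4.7546  r=-3.3746  x^+=3.9143  v^+=-3.0536  a^+=-6.1722

a_post = -6.1722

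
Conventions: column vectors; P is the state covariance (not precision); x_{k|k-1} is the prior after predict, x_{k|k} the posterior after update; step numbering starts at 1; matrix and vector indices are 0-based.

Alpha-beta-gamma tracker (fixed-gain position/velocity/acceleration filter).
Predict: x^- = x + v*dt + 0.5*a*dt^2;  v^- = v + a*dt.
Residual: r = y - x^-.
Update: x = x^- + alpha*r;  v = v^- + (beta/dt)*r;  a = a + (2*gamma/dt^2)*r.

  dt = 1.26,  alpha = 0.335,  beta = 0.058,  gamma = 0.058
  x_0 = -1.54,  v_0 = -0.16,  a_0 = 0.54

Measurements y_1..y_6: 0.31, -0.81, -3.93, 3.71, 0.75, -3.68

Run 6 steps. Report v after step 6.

step 1: x_pred=-1.3129  r=1.6229  x^+=-0.7693  v^+=0.5951  a^+=0.6586
step 2: x_pred=0.5034  r=-1.3134  x^+=0.0634  v^+=1.3645  a^+=0.5626
step 3: x_pred=2.2292  r=-6.1592  x^+=0.1659  v^+=1.7898  a^+=0.1126
step 4: x_pred=2.5105  r=1.1995  x^+=2.9123  v^+=1.9869  a^+=0.2002
step 5: x_pred=5.5748  r=-4.8248  x^+=3.9585  v^+=2.0171  a^+=-0.1523
step 6: x_pred=6.3792  r=-10.0592  x^+=3.0094  v^+=1.3622  a^+=-0.8873

v_post = 1.3622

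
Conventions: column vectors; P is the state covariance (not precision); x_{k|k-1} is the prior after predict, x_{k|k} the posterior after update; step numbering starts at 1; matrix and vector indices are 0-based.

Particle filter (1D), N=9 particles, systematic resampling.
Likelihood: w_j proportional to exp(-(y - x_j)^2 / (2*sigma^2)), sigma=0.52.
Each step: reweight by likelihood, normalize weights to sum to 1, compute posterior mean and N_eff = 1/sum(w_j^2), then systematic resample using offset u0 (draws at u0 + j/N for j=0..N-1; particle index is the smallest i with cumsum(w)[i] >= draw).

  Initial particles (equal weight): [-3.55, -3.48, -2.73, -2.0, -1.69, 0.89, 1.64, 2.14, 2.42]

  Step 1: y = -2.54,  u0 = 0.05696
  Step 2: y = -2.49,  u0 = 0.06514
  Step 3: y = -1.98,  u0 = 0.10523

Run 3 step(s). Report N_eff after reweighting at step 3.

N_eff = 7.1139

step 1: w=[0.0712, 0.0917, 0.4395, 0.2740, 0.1235, 0.0000, 0.0000, 0.0000, 0.0000]  mean=-2.5287  Neff=3.3670  idx=[0, 2, 2, 2, 2, 3, 3, 3, 4]
step 2: w=[0.0210, 0.1510, 0.1510, 0.1510, 0.1510, 0.1078, 0.1078, 0.1078, 0.0515]  mean=-2.4577  Neff=7.7403  idx=[1, 2, 2, 3, 4, 4, 5, 7, 8]
step 3: w=[0.0710, 0.0710, 0.0710, 0.0710, 0.0710, 0.0710, 0.2009, 0.2009, 0.1721]  mean=-2.2578  Neff=7.1139  idx=[1, 3, 4, 6, 6, 7, 7, 8, 8]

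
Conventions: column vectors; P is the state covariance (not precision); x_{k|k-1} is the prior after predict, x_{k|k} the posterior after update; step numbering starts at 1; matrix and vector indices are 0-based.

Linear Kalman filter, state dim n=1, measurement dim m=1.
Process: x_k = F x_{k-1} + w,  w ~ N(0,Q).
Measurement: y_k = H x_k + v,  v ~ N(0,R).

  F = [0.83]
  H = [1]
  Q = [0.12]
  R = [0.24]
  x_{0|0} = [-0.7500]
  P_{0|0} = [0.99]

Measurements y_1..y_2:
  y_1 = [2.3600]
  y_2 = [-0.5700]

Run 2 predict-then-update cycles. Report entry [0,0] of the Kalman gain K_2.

step 1: x^-=[-0.6225]  P^-=[0.8020]  S=[1.0420]  K=[0.7697]  nu=[2.9825]  x^+=[1.6731]  P^+=[0.1847]
step 2: x^-=[1.3886]  P^-=[0.2473]  S=[0.4873]  K=[0.5074]  nu=[-1.9586]  x^+=[0.3947]  P^+=[0.1218]

K[0,0] = 0.5074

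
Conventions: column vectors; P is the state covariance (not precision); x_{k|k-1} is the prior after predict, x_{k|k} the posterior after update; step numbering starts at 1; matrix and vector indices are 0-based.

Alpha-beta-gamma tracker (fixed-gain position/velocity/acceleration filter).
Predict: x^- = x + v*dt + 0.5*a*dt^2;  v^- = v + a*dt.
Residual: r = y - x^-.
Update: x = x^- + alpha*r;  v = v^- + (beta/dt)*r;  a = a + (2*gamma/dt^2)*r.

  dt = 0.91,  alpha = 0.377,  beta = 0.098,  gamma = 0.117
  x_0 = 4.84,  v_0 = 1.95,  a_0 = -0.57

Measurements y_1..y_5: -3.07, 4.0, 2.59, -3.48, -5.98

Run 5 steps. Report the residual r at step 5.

step 1: x_pred=6.3785  r=-9.4485  x^+=2.8164  v^+=0.4138  a^+=-3.2399
step 2: x_pred=1.8515  r=2.1485  x^+=2.6615  v^+=-2.3032  a^+=-2.6328
step 3: x_pred=-0.5245  r=3.1145  x^+=0.6497  v^+=-4.3636  a^+=-1.7527
step 4: x_pred=-4.0469  r=0.5669  x^+=-3.8332  v^+=-5.8975  a^+=-1.5925
step 5: x_pred=-9.8593  r=3.8793  x^+=-8.3968  v^+=-6.9289  a^+=-0.4963

resid = 3.8793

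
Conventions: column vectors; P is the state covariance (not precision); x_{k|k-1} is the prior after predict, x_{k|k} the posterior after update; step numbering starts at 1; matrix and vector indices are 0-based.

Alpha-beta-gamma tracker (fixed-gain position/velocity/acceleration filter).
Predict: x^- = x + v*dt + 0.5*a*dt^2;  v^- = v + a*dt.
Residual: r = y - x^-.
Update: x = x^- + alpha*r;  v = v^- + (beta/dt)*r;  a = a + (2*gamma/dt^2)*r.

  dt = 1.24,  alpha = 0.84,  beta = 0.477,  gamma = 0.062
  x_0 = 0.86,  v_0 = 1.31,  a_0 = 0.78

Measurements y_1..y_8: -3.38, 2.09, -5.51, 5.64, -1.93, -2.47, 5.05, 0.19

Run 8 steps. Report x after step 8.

x_post = 1.2157

step 1: x_pred=3.0841  r=-6.4641  x^+=-2.3457  v^+=-0.2094  a^+=0.2587
step 2: x_pred=-2.4065  r=4.4965  x^+=1.3706  v^+=1.8411  a^+=0.6213
step 3: x_pred=4.1312  r=-9.6412  x^+=-3.9674  v^+=-1.0972  a^+=-0.1562
step 4: x_pred=-5.4480  r=11.0880  x^+=3.8659  v^+=2.9744  a^+=0.7380
step 5: x_pred=8.1216  r=-10.0516  x^+=-0.3217  v^+=0.0229  a^+=-0.0726
step 6: x_pred=-0.3491  r=-2.1209  x^+=-2.1307  v^+=-0.8830  a^+=-0.2436
step 7: x_pred=-3.4128  r=8.4628  x^+=3.6959  v^+=2.0704  a^+=0.4388
step 8: x_pred=6.6006  r=-6.4106  x^+=1.2157  v^+=0.1485  a^+=-0.0781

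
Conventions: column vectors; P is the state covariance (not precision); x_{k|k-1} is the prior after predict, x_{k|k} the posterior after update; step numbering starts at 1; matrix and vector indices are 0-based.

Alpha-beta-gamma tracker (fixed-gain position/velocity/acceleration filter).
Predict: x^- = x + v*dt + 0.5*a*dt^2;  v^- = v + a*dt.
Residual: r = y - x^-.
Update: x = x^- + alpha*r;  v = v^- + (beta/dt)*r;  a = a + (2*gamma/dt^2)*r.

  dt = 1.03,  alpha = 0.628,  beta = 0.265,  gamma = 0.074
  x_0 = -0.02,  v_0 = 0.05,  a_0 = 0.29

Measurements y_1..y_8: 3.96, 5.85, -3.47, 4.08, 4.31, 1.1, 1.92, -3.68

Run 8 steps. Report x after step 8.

step 1: x_pred=0.1853  r=3.7747  x^+=2.5558  v^+=1.3199  a^+=0.8166
step 2: x_pred=4.3484  r=1.5016  x^+=5.2914  v^+=2.5473  a^+=1.0261
step 3: x_pred=8.4594  r=-11.9294  x^+=0.9677  v^+=0.5349  a^+=-0.6381
step 4: x_pred=1.1802  r=2.8998  x^+=3.0013  v^+=0.6237  a^+=-0.2336
step 5: x_pred=3.5197  r=0.7903  x^+=4.0160  v^+=0.5864  a^+=-0.1234
step 6: x_pred=4.5546  r=-3.4546  x^+=2.3851  v^+=-0.4295  a^+=-0.6053
step 7: x_pred=1.6217  r=0.2983  x^+=1.8090  v^+=-0.9762  a^+=-0.5637
step 8: x_pred=0.5046  r=-4.1846  x^+=-2.1233  v^+=-2.6333  a^+=-1.1474

x_post = -2.1233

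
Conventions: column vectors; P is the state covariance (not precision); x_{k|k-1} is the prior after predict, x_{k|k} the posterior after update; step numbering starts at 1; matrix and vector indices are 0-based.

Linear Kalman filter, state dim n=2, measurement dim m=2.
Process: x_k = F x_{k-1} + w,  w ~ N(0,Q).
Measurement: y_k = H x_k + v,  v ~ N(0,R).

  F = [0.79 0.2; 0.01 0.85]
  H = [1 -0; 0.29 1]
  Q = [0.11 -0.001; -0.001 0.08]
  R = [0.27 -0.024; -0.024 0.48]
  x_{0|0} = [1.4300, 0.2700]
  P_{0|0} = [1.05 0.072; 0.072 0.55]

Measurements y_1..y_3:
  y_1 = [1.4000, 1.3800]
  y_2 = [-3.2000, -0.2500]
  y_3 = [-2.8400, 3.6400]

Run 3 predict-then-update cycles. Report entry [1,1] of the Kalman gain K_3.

step 1: x^-=[1.1837, 0.2438]  P^-=[0.8101 0.1493; 0.1493 0.4787]  S=[1.0801 0.3602; 0.3602 1.1134]  K=[0.7117 0.1148; -0.0203 0.4754]  nu=[0.2163, 0.7929]  x^+=[1.4287, 0.6164]  P^+=[0.1894 -0.0169; -0.0169 0.2336]
step 2: x^-=[1.2519, 0.5382]  P^-=[0.2322 0.0288; 0.0288 0.2485]  S=[0.5022 0.0722; 0.0722 0.7647]  K=[0.4504 0.0832; 0.0093 0.3350]  nu=[-4.4519, -1.1513]  x^+=[-0.8491, 0.1113]  P^+=[0.1196 -0.0055; -0.0055 0.1622]
step 3: x^-=[-0.6486, 0.0861]  P^-=[0.1894 0.0238; 0.0238 0.1971]  S=[0.4594 0.0547; 0.0547 0.7068]  K=[0.4027 0.0802; 0.0176 0.2872]  nu=[-2.1914, 3.7420]  x^+=[-1.2310, 1.1225]  P^+=[0.1068 -0.0022; -0.0022 0.1381]

K[1,1] = 0.2872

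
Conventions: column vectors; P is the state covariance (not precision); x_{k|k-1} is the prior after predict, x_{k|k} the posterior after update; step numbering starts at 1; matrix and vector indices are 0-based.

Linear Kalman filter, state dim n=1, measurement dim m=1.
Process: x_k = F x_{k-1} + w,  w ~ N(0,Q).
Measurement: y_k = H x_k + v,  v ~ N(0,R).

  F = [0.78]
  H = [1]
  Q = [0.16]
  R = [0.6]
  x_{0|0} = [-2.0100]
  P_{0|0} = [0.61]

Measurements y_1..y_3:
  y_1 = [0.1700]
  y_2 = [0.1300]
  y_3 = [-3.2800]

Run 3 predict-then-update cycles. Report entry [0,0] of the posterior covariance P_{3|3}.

P_post[0,0] = 0.1955

step 1: x^-=[-1.5678]  P^-=[0.5311]  S=[1.1311]  K=[0.4696]  nu=[1.7378]  x^+=[-0.7518]  P^+=[0.2817]
step 2: x^-=[-0.5864]  P^-=[0.3314]  S=[0.9314]  K=[0.3558]  nu=[0.7164]  x^+=[-0.3315]  P^+=[0.2135]
step 3: x^-=[-0.2586]  P^-=[0.2899]  S=[0.8899]  K=[0.3258]  nu=[-3.0214]  x^+=[-1.2428]  P^+=[0.1955]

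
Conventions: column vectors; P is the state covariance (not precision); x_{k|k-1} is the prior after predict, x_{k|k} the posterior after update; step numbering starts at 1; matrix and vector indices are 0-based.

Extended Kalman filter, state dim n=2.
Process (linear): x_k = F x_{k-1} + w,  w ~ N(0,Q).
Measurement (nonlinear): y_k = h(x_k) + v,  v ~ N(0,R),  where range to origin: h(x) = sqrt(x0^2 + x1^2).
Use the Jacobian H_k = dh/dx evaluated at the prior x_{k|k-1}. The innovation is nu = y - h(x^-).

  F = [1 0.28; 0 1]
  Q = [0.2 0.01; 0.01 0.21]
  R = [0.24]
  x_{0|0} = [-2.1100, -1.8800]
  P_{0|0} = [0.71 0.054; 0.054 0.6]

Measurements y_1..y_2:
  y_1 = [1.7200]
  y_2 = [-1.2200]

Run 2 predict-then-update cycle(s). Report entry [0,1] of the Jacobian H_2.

H_jac[0,1] = -0.5140

step 1: x^-=[-2.6364, -1.8800]  P^-=[0.9873 0.2320; 0.2320 0.8100]  H_jac=[-0.8142 -0.5806]  S=[1.3869]  K=[-0.6767; -0.4753]  nu=[-1.5181]  x^+=[-1.6091, -1.1585]  P^+=[0.3521 -0.2141; -0.2141 0.4967]
step 2: x^-=[-1.9335, -1.1585]  P^-=[0.4712 -0.0650; -0.0650 0.7067]  H_jac=[-0.8578 -0.5140]  S=[0.7161]  K=[-0.5178; -0.4294]  nu=[-3.4740]  x^+=[-0.1347, 0.3331]  P^+=[0.2792 -0.2242; -0.2242 0.5747]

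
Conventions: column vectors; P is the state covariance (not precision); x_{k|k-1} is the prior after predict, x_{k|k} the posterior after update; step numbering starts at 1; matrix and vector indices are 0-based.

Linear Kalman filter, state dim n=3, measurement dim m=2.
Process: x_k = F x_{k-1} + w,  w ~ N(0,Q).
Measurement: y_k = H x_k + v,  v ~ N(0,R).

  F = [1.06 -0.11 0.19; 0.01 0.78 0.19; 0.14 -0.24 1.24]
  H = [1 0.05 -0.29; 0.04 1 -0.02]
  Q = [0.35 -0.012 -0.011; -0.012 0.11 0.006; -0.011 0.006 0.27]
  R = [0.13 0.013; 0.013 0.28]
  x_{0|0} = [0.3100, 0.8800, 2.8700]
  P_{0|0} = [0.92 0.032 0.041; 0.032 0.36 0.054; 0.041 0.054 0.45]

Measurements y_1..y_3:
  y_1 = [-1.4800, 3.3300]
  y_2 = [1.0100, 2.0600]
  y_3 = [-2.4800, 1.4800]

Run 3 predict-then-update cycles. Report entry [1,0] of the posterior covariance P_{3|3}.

P_post[1,0] = 0.0791

step 1: x^-=[0.7771, 1.2348, 3.3910]  P^-=[1.4111 0.0247 0.2776; 0.0247 0.3620 0.1007; 0.2776 0.1007 0.9806]  S=[1.4630 0.0799; 0.0799 0.6422]  K=[0.9101 0.0045; -0.0215 0.5648; -0.0091 0.1447]  nu=[-1.3355, 2.1319]  x^+=[-0.4287, 2.4677, 3.7117]  P^+=[0.1987 0.0107 0.2788; 0.0107 0.1584 0.0486; 0.2788 0.0486 0.9673]
step 2: x^-=[-0.0207, 2.6258, 3.9502]  P^-=[0.7178 0.0831 0.6127; 0.0831 0.2569 0.2613; 0.6127 0.2613 1.8375]  S=[0.6484 0.0531; 0.0531 0.5340]  K=[0.8310 0.1038; -0.0080 0.4784; 0.1059 0.4558]  nu=[2.0450, -0.4859]  x^+=[1.6282, 2.3769, 3.9452]  P^+=[0.2552 0.0399 0.5096; 0.0399 0.1351 0.1429; 0.5096 0.1429 1.7141]
step 3: x^-=[2.2140, 2.6198, 4.5495]  P^-=[0.8902 0.1957 1.0809; 0.1957 0.2990 0.5407; 1.0809 0.5407 3.0076]  S=[0.6509 0.0856; 0.0856 0.5739]  K=[0.8702 0.2356; 0.0152 0.5135; 0.2471 0.8758]  nu=[-3.5056, -1.1374]  x^+=[-1.1046, 1.9825, 2.6872]  P^+=[0.3304 0.0791 0.7523; 0.0791 0.1462 0.2682; 0.7523 0.2682 2.4905]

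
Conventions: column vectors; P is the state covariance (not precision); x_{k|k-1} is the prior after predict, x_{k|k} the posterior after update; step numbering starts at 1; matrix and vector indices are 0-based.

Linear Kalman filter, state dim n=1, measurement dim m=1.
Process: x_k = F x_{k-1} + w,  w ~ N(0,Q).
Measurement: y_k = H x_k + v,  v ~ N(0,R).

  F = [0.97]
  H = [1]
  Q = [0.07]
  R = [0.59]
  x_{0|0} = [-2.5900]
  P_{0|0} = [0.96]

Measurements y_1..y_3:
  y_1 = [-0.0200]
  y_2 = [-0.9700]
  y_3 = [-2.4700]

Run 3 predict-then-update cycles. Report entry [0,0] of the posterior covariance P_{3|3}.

P_post[0,0] = 0.1986

step 1: x^-=[-2.5123]  P^-=[0.9733]  S=[1.5633]  K=[0.6226]  nu=[2.4923]  x^+=[-0.9606]  P^+=[0.3673]
step 2: x^-=[-0.9318]  P^-=[0.4156]  S=[1.0056]  K=[0.4133]  nu=[-0.0382]  x^+=[-0.9476]  P^+=[0.2438]
step 3: x^-=[-0.9192]  P^-=[0.2994]  S=[0.8894]  K=[0.3367]  nu=[-1.5508]  x^+=[-1.4413]  P^+=[0.1986]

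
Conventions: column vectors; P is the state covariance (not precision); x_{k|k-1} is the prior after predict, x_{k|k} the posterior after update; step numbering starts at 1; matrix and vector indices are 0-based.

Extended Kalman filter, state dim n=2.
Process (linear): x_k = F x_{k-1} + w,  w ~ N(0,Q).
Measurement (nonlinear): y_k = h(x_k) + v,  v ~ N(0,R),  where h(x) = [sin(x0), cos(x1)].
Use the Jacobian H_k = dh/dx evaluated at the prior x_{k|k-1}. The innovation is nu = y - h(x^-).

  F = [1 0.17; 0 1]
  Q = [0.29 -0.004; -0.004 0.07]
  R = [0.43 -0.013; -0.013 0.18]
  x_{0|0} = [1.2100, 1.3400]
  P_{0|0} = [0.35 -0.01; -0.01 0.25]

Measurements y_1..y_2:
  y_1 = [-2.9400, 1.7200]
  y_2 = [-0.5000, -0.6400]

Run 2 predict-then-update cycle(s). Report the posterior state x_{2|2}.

step 1: x^-=[1.4378, 1.3400]  P^-=[0.6438 0.0285; 0.0285 0.3200]  H_jac=[0.1326 0.0000; 0.0000 -0.9735]  S=[0.4413 -0.0167; -0.0167 0.4833]  K=[0.1915 -0.0508; -0.0158 -0.6452]  nu=[-3.9312, 1.4912]  x^+=[0.6091, 0.4401]  P^+=[0.6261 0.0120; 0.0120 0.1191]
step 2: x^-=[0.6839, 0.4401]  P^-=[0.9236 0.0282; 0.0282 0.1891]  H_jac=[0.7751 0.0000; 0.0000 -0.4260]  S=[0.9849 -0.0223; -0.0223 0.2143]  K=[0.7273 0.0197; 0.0137 -0.3744]  nu=[-1.1318, -1.5447]  x^+=[-0.1697, 1.0030]  P^+=[0.4032 0.0139; 0.0139 0.1586]

x_post = [-0.1697, 1.0030]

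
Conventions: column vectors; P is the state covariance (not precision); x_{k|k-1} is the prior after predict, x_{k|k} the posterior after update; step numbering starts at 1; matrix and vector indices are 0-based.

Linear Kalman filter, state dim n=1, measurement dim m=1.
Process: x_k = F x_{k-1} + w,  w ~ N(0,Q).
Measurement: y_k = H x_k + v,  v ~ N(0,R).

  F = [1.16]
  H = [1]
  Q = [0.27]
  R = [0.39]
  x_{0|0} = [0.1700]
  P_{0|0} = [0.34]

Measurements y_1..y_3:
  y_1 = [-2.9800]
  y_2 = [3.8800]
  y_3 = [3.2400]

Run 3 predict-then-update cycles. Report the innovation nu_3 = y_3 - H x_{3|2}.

step 1: x^-=[0.1972]  P^-=[0.7275]  S=[1.1175]  K=[0.6510]  nu=[-3.1772]  x^+=[-1.8712]  P^+=[0.2539]
step 2: x^-=[-2.1706]  P^-=[0.6116]  S=[1.0016]  K=[0.6106]  nu=[6.0506]  x^+=[1.5241]  P^+=[0.2381]
step 3: x^-=[1.7680]  P^-=[0.5905]  S=[0.9805]  K=[0.6022]  nu=[1.4720]  x^+=[2.6545]  P^+=[0.2349]

innov = [1.4720]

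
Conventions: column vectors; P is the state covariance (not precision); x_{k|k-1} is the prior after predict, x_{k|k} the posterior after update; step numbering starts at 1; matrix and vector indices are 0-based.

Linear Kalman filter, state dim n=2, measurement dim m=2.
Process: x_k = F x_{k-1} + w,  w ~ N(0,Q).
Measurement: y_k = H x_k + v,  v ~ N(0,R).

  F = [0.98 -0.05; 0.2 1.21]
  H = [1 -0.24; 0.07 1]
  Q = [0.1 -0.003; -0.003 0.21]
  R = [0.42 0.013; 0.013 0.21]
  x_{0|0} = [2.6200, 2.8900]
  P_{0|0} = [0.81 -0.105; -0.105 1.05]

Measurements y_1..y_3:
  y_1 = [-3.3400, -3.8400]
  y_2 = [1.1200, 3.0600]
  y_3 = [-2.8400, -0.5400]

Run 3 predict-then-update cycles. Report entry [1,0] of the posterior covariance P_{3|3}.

P_post[1,0] = 0.0187

step 1: x^-=[2.4231, 4.0209]  P^-=[0.8908 -0.0312; -0.0312 1.7289]  S=[1.4254 -0.3703; -0.3703 1.9389]  K=[0.6675 0.1435; -0.0859 0.8742]  nu=[-4.7981, -8.0305]  x^+=[-1.9323, -2.5867]  P^+=[0.2867 0.0187; 0.0187 0.1811]
step 2: x^-=[-1.7644, -3.5164]  P^-=[0.3740 0.0643; 0.0643 0.4958]  S=[0.7917 -0.0166; -0.0166 0.7166]  K=[0.4558 0.1368; -0.0545 0.6968]  nu=[2.0404, 6.6999]  x^+=[0.0821, 1.0412]  P^+=[0.1982 0.0208; 0.0208 0.1442]
step 3: x^-=[0.0284, 1.2763]  P^-=[0.2887 0.0516; 0.0516 0.4391]  S=[0.7092 -0.0215; -0.0215 0.6577]  K=[0.3933 0.1220; -0.0556 0.6713]  nu=[-2.5621, -1.8183]  x^+=[-1.2009, 0.1981]  P^+=[0.1713 0.0187; 0.0187 0.1389]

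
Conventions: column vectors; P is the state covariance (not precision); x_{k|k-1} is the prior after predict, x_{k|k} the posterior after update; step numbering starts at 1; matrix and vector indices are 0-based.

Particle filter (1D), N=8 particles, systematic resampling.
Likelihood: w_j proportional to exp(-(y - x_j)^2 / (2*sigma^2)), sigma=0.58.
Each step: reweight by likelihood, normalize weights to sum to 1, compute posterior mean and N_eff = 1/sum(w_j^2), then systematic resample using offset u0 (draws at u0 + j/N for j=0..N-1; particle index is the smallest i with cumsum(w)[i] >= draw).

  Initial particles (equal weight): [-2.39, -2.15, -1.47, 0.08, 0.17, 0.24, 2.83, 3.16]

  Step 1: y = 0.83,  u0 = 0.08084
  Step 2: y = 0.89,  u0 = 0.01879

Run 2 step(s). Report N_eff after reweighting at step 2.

N_eff = 7.8674

step 1: w=[0.0000, 0.0000, 0.0002, 0.2785, 0.3363, 0.3830, 0.0017, 0.0002]  mean=0.1764  Neff=2.9638  idx=[3, 3, 4, 4, 4, 5, 5, 5]
step 2: w=[0.1007, 0.1007, 0.1236, 0.1236, 0.1236, 0.1426, 0.1426, 0.1426]  mean=0.1818  Neff=7.8674  idx=[0, 1, 2, 3, 4, 5, 6, 7]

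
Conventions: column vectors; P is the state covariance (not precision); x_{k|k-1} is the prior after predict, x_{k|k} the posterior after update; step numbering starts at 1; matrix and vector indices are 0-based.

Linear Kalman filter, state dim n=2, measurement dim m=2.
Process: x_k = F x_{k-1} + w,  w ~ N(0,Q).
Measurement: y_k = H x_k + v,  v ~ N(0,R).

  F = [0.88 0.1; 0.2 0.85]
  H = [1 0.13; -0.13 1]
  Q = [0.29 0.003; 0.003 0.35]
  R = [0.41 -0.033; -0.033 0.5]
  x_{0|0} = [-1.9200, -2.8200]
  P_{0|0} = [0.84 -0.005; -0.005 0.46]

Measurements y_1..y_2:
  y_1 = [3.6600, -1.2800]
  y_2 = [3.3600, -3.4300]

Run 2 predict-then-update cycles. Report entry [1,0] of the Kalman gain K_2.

step 1: x^-=[-1.9716, -2.7810]  P^-=[0.9442 0.1861; 0.1861 0.7143]  S=[1.4147 0.1201; 0.1201 1.1818]  K=[0.6859 -0.0161; 0.1489 0.5688]  nu=[5.9931, 1.2447]  x^+=[2.1191, -1.1806]  P^+=[0.2810 0.0059; 0.0059 0.2802]
step 2: x^-=[1.7468, -0.5797]  P^-=[0.5114 0.0808; 0.0808 0.5657]  S=[0.9520 0.0535; 0.0535 1.0533]  K=[0.5491 -0.0143; 0.1329 0.5203]  nu=[1.6886, -2.6232]  x^+=[2.7114, -1.7203]  P^+=[0.2251 0.0040; 0.0040 0.2563]

K[1,0] = 0.1329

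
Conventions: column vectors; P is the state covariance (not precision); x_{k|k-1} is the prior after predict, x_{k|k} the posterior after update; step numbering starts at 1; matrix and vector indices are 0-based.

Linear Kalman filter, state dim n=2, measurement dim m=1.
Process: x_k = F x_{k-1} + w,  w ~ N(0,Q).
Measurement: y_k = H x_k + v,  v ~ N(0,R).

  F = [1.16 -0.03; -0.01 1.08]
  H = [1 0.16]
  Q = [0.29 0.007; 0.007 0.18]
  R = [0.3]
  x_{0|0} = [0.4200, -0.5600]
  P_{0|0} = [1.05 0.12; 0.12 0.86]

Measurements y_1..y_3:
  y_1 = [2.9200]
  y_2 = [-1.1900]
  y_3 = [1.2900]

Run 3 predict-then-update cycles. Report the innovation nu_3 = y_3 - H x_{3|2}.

step 1: x^-=[0.5040, -0.6090]  P^-=[1.6953 0.1173; 0.1173 1.1806]  S=[2.0631]  K=[0.8308; 0.1484]  nu=[2.5134]  x^+=[2.5923, -0.2359]  P^+=[0.2712 -0.1371; -0.1371 1.1352]
step 2: x^-=[3.0141, -0.2807]  P^-=[0.6655 -0.2047; -0.2047 1.5070]  S=[0.9385]  K=[0.6741; 0.0388]  nu=[-4.1592]  x^+=[0.2102, -0.4421]  P^+=[0.2389 -0.2293; -0.2293 1.5056]
step 3: x^-=[0.2571, -0.4795]  P^-=[0.6288 -0.3318; -0.3318 1.9411]  S=[0.8723]  K=[0.6600; -0.0244]  nu=[1.1096]  x^+=[0.9894, -0.5066]  P^+=[0.2488 -0.3178; -0.3178 1.9406]

innov = [1.1096]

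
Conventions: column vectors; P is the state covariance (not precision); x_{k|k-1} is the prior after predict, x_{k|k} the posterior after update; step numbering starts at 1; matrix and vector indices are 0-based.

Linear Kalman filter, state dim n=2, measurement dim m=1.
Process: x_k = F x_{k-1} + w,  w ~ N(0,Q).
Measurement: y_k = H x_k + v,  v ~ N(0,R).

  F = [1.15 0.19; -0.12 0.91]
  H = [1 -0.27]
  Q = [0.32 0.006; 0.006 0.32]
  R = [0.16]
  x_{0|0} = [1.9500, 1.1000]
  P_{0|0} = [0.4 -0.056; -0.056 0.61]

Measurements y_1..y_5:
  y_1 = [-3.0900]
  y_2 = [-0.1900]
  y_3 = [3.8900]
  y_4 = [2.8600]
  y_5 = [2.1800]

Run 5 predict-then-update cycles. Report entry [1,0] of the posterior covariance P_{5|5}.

P_post[1,0] = 0.3325

step 1: x^-=[2.4515, 0.7670]  P^-=[0.8465 -0.0011; -0.0011 0.8431]  S=[1.0686]  K=[0.7925; -0.2140]  nu=[-5.3344]  x^+=[-1.7759, 1.9087]  P^+=[0.1754 0.1802; 0.1802 0.7942]
step 2: x^-=[-1.6797, 1.9500]  P^-=[0.6594 0.3036; 0.3036 0.9408]  S=[0.7241]  K=[0.7975; 0.0684]  nu=[2.0162]  x^+=[-0.0718, 2.0879]  P^+=[0.1989 0.2641; 0.2641 0.9374]
step 3: x^-=[0.3142, 1.9086]  P^-=[0.7323 0.4110; 0.4110 1.0415]  S=[0.7463]  K=[0.8325; 0.1739]  nu=[4.0911]  x^+=[3.7203, 2.6199]  P^+=[0.2150 0.3029; 0.3029 1.0189]
step 4: x^-=[4.7761, 1.9377]  P^-=[0.7735 0.4626; 0.4626 1.1007]  S=[0.7639]  K=[0.8490; 0.2165]  nu=[-1.3929]  x^+=[3.5935, 1.6361]  P^+=[0.2228 0.3222; 0.3222 1.0649]
step 5: x^-=[4.4433, 1.0576]  P^-=[0.7939 0.4892; 0.4892 1.1347]  S=[0.7725]  K=[0.8568; 0.2366]  nu=[-1.9778]  x^+=[2.7488, 0.5896]  P^+=[0.2269 0.3325; 0.3325 1.0914]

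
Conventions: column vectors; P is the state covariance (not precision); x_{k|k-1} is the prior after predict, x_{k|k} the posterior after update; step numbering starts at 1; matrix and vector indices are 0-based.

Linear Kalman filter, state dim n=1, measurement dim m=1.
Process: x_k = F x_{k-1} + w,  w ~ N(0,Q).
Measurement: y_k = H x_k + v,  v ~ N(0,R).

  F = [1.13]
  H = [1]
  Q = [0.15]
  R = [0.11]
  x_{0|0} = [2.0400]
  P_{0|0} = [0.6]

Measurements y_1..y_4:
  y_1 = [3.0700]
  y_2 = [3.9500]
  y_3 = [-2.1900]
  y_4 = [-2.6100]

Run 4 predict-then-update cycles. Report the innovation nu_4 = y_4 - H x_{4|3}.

innov = [-2.3664]

step 1: x^-=[2.3052]  P^-=[0.9161]  S=[1.0261]  K=[0.8928]  nu=[0.7648]  x^+=[2.9880]  P^+=[0.0982]
step 2: x^-=[3.3765]  P^-=[0.2754]  S=[0.3854]  K=[0.7146]  nu=[0.5735]  x^+=[3.7863]  P^+=[0.0786]
step 3: x^-=[4.2785]  P^-=[0.2504]  S=[0.3604]  K=[0.6948]  nu=[-6.4685]  x^+=[-0.2155]  P^+=[0.0764]
step 4: x^-=[-0.2436]  P^-=[0.2476]  S=[0.3576]  K=[0.6924]  nu=[-2.3664]  x^+=[-1.8820]  P^+=[0.0762]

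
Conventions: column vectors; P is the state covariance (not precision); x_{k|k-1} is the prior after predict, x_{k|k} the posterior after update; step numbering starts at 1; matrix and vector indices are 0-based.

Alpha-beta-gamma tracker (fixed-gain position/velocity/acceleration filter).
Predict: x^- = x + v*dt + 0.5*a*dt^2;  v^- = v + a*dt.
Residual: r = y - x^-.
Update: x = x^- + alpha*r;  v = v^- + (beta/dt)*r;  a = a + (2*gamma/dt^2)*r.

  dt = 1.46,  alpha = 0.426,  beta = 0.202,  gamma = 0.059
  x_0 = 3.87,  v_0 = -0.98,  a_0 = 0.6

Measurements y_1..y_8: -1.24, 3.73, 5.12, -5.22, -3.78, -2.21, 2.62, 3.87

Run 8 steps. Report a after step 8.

step 1: x_pred=3.0787  r=-4.3187  x^+=1.2389  v^+=-0.7015  a^+=0.3609
step 2: x_pred=0.5994  r=3.1306  x^+=1.9330  v^+=0.2586  a^+=0.5342
step 3: x_pred=2.8799  r=2.2401  x^+=3.8342  v^+=1.3485  a^+=0.6582
step 4: x_pred=6.5045  r=-11.7245  x^+=1.5099  v^+=0.6873  a^+=0.0092
step 5: x_pred=2.5232  r=-6.3032  x^+=-0.1620  v^+=-0.1713  a^+=-0.3397
step 6: x_pred=-0.7742  r=-1.4358  x^+=-1.3858  v^+=-0.8660  a^+=-0.4192
step 7: x_pred=-3.0970  r=5.7170  x^+=-0.6615  v^+=-0.6871  a^+=-0.1027
step 8: x_pred=-1.7742  r=5.6442  x^+=0.6302  v^+=-0.0562  a^+=0.2097

a_post = 0.2097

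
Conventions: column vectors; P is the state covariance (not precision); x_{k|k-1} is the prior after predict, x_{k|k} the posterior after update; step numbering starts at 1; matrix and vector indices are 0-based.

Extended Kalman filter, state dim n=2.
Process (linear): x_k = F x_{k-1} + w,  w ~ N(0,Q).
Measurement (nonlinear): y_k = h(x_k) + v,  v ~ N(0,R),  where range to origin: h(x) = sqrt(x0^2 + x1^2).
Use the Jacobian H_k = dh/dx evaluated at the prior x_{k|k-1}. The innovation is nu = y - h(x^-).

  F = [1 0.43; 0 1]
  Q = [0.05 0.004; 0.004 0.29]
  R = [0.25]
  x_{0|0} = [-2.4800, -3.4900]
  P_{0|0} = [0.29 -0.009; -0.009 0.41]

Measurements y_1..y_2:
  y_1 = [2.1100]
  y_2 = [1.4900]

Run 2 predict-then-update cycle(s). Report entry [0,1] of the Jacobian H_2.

step 1: x^-=[-3.9807, -3.4900]  P^-=[0.4081 0.1713; 0.1713 0.7000]  H_jac=[-0.7519 -0.6592]  S=[0.9548]  K=[-0.4397; -0.6182]  nu=[-3.1840]  x^+=[-2.5809, -1.5216]  P^+=[0.2235 -0.0882; -0.0882 0.3351]
step 2: x^-=[-3.2351, -1.5216]  P^-=[0.2596 0.0599; 0.0599 0.6251]  H_jac=[-0.9049 -0.4256]  S=[0.6219]  K=[-0.4187; -0.5149]  nu=[-2.0851]  x^+=[-2.3621, -0.4480]  P^+=[0.1506 -0.0742; -0.0742 0.4602]

H_jac[0,1] = -0.4256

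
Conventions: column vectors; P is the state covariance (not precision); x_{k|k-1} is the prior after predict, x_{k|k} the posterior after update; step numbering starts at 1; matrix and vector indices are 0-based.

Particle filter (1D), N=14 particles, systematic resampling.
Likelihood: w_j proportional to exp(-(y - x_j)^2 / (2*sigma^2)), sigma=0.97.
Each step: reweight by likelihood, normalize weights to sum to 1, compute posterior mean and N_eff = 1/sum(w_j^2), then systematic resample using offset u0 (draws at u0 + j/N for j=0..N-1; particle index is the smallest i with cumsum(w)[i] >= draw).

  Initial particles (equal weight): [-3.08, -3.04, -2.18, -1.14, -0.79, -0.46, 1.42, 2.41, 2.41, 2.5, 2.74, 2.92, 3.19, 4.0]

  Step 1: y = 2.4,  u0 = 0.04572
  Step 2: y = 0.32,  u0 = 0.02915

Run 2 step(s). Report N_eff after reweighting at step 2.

step 1: w=[0.0000, 0.0000, 0.0000, 0.0002, 0.0007, 0.0020, 0.0939, 0.1564, 0.1564, 0.1556, 0.1471, 0.1355, 0.1122, 0.0401]  mean=2.5912  Neff=7.3472  idx=[6, 7, 7, 8, 8, 8, 9, 9, 10, 10, 11, 11, 12, 13]
step 2: w=[0.3941, 0.0736, 0.0736, 0.0736, 0.0736, 0.0736, 0.0600, 0.0600, 0.0334, 0.0334, 0.0206, 0.0206, 0.0094, 0.0006]  mean=2.0819  Neff=5.1877  idx=[0, 0, 0, 0, 0, 0, 1, 2, 3, 4, 5, 6, 8, 10]

N_eff = 5.1877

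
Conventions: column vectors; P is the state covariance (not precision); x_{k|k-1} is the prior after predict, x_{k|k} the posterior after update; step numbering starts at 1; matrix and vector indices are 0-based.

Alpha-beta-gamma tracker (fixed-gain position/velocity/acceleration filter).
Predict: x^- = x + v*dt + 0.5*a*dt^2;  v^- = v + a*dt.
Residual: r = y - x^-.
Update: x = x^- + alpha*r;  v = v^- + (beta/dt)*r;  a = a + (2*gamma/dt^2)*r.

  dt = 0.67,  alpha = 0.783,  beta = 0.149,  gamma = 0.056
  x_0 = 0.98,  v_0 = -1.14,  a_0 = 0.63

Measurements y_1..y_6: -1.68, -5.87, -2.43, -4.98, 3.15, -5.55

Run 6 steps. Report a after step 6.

step 1: x_pred=0.3576  r=-2.0376  x^+=-1.2378  v^+=-1.1710  a^+=0.1216
step 2: x_pred=-1.9951  r=-3.8749  x^+=-5.0292  v^+=-1.9513  a^+=-0.8452
step 3: x_pred=-6.5262  r=4.0962  x^+=-3.3189  v^+=-1.6066  a^+=0.1768
step 4: x_pred=-4.3556  r=-0.6244  x^+=-4.8445  v^+=-1.6270  a^+=0.0211
step 5: x_pred=-5.9298  r=9.0798  x^+=1.1797  v^+=0.4064  a^+=2.2865
step 6: x_pred=1.9652  r=-7.5152  x^+=-3.9192  v^+=0.2670  a^+=0.4114

a_post = 0.4114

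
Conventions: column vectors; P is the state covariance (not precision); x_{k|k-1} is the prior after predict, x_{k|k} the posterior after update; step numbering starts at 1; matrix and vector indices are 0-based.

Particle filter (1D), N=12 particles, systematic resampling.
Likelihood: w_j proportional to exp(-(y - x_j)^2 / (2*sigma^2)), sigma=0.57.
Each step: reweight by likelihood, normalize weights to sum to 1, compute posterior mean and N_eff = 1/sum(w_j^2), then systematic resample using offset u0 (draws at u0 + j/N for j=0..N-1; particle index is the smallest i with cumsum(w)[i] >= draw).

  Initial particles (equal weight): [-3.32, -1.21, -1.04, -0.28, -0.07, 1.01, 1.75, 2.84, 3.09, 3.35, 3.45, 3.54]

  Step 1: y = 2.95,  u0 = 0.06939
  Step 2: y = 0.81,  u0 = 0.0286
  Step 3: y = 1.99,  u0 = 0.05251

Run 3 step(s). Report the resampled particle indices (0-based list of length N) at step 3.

step 1: w=[0.0000, 0.0000, 0.0000, 0.0000, 0.0000, 0.0007, 0.0265, 0.2387, 0.2360, 0.1901, 0.1655, 0.1423]  mean=3.1663  Neff=5.0709  idx=[7, 7, 7, 8, 8, 8, 9, 9, 10, 10, 11, 11]
step 2: w=[0.2730, 0.2730, 0.2730, 0.0520, 0.0520, 0.0520, 0.0076, 0.0076, 0.0034, 0.0034, 0.0016, 0.0016]  mean=2.8931  Neff=4.3148  idx=[0, 0, 0, 1, 1, 1, 1, 2, 2, 2, 3, 5]
step 3: w=[0.0914, 0.0914, 0.0914, 0.0914, 0.0914, 0.0914, 0.0914, 0.0914, 0.0914, 0.0914, 0.0432, 0.0432]  mean=2.8616  Neff=11.4668  idx=[0, 1, 2, 3, 4, 5, 6, 6, 7, 8, 9, 11]

resampled_idx = [0, 1, 2, 3, 4, 5, 6, 6, 7, 8, 9, 11]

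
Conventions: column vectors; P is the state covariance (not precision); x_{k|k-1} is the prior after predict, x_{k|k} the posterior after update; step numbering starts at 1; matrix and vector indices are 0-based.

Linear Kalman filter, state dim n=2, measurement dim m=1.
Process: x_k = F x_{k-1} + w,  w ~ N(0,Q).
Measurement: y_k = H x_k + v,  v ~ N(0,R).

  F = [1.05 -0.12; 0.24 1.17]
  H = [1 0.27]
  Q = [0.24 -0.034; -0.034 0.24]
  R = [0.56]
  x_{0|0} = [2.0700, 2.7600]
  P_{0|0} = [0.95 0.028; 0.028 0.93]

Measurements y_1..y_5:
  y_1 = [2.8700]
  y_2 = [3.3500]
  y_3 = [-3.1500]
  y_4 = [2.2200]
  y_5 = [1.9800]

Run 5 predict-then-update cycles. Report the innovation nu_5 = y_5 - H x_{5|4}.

innov = [1.8374]

step 1: x^-=[1.8423, 3.7260]  P^-=[1.2937 0.1084; 0.1084 1.5835]  S=[2.0277]  K=[0.6525; 0.2643]  nu=[0.0217]  x^+=[1.8564, 3.7317]  P^+=[0.4305 -0.2413; -0.2413 1.4419]
step 2: x^-=[1.5015, 4.8117]  P^-=[0.7962 -0.4174; -0.4174 2.1030]  S=[1.2841]  K=[0.5323; 0.1171]  nu=[0.5494]  x^+=[1.7939, 4.8760]  P^+=[0.4324 -0.4975; -0.4975 2.0854]
step 3: x^-=[1.2985, 6.1355]  P^-=[0.8721 -0.8146; -0.8146 2.8403]  S=[1.1993]  K=[0.5438; -0.0398]  nu=[-6.1050]  x^+=[-2.0215, 6.3787]  P^+=[0.5175 -0.7887; -0.7887 2.8384]
step 4: x^-=[-2.8880, 6.9779]  P^-=[1.0501 -1.2483; -1.2483 3.7123]  S=[1.2067]  K=[0.5909; -0.2038]  nu=[3.2239]  x^+=[-0.9828, 6.3208]  P^+=[0.6287 -1.1029; -1.1029 3.6622]
step 5: x^-=[-1.7904, 7.1595]  P^-=[1.2638 -1.7129; -1.7129 4.6700]  S=[1.2393]  K=[0.6466; -0.3647]  nu=[1.8374]  x^+=[-0.6024, 6.4893]  P^+=[0.7457 -1.4206; -1.4206 4.5051]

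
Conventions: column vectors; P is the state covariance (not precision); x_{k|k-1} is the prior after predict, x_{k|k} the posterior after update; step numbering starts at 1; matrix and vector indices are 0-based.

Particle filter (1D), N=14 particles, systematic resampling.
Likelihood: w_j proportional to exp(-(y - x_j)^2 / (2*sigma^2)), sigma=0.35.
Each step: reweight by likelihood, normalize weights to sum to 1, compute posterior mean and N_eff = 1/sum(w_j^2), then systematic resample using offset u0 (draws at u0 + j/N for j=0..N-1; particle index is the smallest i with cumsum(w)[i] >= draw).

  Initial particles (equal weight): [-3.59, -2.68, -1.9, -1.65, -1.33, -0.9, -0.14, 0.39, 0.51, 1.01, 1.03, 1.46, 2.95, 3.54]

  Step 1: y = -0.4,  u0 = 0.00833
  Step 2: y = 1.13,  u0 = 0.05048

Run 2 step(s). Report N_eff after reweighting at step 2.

N_eff = 1.2160

step 1: w=[0.0000, 0.0000, 0.0001, 0.0013, 0.0232, 0.2853, 0.6007, 0.0620, 0.0270, 0.0002, 0.0002, 0.0000, 0.0000, 0.0000]  mean=-0.3358  Neff=2.2353  idx=[4, 5, 5, 5, 5, 6, 6, 6, 6, 6, 6, 6, 6, 7]
step 2: w=[0.0000, 0.0000, 0.0000, 0.0000, 0.0000, 0.0117, 0.0117, 0.0117, 0.0117, 0.0117, 0.0117, 0.0117, 0.0117, 0.9063]  mean=0.3403  Neff=1.2160  idx=[9, 13, 13, 13, 13, 13, 13, 13, 13, 13, 13, 13, 13, 13]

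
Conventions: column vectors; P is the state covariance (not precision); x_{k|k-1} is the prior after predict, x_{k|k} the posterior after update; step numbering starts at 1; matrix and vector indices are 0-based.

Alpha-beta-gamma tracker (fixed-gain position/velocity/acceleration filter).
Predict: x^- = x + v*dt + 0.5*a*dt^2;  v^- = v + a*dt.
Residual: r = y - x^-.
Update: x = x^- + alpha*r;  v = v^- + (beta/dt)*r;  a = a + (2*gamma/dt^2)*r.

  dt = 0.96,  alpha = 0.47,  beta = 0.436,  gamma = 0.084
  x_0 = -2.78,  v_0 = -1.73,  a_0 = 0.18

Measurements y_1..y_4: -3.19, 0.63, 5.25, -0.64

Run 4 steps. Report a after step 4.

step 1: x_pred=-4.3579  r=1.1679  x^+=-3.8090  v^+=-1.0268  a^+=0.3929
step 2: x_pred=-4.6136  r=5.2436  x^+=-2.1491  v^+=1.7319  a^+=1.3488
step 3: x_pred=0.1350  r=5.1150  x^+=2.5390  v^+=5.3498  a^+=2.2812
step 4: x_pred=8.7260  r=-9.3660  x^+=4.3240  v^+=3.2860  a^+=0.5739

a_post = 0.5739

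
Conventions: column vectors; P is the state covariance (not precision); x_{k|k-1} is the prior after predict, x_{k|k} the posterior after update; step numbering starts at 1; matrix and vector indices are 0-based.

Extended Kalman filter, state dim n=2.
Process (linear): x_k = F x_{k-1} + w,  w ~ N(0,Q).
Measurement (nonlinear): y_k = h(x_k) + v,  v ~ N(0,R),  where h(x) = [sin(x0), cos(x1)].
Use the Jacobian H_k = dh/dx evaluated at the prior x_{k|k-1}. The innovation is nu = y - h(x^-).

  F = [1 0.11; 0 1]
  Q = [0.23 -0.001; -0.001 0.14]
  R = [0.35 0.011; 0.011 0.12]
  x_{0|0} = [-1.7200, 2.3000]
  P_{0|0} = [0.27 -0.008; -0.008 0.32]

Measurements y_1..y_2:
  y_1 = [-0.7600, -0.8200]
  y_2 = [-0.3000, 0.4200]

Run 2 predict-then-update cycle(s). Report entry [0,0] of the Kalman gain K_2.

step 1: x^-=[-1.4670, 2.3000]  P^-=[0.5021 0.0262; 0.0262 0.4600]  H_jac=[0.1036 0.0000; 0.0000 -0.7457]  S=[0.3554 0.0090; 0.0090 0.3758]  K=[0.1478 -0.0555; 0.0307 -0.9135]  nu=[0.2346, -0.1537]  x^+=[-1.4238, 2.4476]  P^+=[0.4933 0.0068; 0.0068 0.1466]
step 2: x^-=[-1.1546, 2.4476]  P^-=[0.7266 0.0219; 0.0219 0.2866]  H_jac=[0.4043 0.0000; 0.0000 -0.6396]  S=[0.4688 0.0053; 0.0053 0.2372]  K=[0.6275 -0.0731; 0.0277 -0.7732]  nu=[0.6146, 1.1887]  x^+=[-0.8558, 1.5455]  P^+=[0.5412 0.0029; 0.0029 0.1446]

K[0,0] = 0.6275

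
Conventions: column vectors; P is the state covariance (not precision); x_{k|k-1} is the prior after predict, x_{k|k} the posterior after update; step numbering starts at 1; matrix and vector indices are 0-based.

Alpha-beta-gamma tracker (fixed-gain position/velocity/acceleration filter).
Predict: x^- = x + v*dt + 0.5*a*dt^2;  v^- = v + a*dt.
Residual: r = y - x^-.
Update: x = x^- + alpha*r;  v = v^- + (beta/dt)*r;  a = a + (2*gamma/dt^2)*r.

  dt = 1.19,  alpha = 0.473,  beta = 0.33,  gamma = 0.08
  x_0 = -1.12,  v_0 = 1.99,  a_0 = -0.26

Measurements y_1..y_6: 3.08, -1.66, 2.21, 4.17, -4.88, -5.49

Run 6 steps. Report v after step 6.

step 1: x_pred=1.0640  r=2.0160  x^+=2.0176  v^+=2.2397  a^+=-0.0322
step 2: x_pred=4.6599  r=-6.3199  x^+=1.6706  v^+=0.4487  a^+=-0.7463
step 3: x_pred=1.6762  r=0.5338  x^+=1.9287  v^+=-0.2913  a^+=-0.6860
step 4: x_pred=1.0963  r=3.0737  x^+=2.5502  v^+=-0.2553  a^+=-0.3387
step 5: x_pred=2.0066  r=-6.8866  x^+=-1.2508  v^+=-2.5680  a^+=-1.1168
step 6: x_pred=-5.0975  r=-0.3925  x^+=-5.2831  v^+=-4.0059  a^+=-1.1611

v_post = -4.0059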